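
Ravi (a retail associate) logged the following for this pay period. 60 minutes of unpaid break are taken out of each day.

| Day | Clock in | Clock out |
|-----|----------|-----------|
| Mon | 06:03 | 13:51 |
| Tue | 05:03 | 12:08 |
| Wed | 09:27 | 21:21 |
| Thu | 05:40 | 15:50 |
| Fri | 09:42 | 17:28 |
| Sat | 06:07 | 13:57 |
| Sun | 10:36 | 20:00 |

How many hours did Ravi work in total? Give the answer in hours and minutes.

Mon: 06:03–13:51 = 7 h 48 min; less 60 min break → 6 h 48 min
Tue: 05:03–12:08 = 7 h 5 min; less 60 min break → 6 h 5 min
Wed: 09:27–21:21 = 11 h 54 min; less 60 min break → 10 h 54 min
Thu: 05:40–15:50 = 10 h 10 min; less 60 min break → 9 h 10 min
Fri: 09:42–17:28 = 7 h 46 min; less 60 min break → 6 h 46 min
Sat: 06:07–13:57 = 7 h 50 min; less 60 min break → 6 h 50 min
Sun: 10:36–20:00 = 9 h 24 min; less 60 min break → 8 h 24 min
Total: 6 h 48 min + 6 h 5 min + 10 h 54 min + 9 h 10 min + 6 h 46 min + 6 h 50 min + 8 h 24 min = 54 h 57 min.

54 h 57 min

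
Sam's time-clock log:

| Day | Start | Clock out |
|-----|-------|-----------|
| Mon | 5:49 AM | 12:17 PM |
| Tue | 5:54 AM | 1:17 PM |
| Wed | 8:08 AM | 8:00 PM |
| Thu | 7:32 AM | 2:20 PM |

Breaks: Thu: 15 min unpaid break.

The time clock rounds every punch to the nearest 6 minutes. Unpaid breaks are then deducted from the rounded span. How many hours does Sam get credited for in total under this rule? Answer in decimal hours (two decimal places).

Mon: in 5:49 AM→5:48 AM, out 12:17 PM→12:18 PM; 6 h 30 min
Tue: in 5:54 AM→5:54 AM, out 1:17 PM→1:18 PM; 7 h 24 min
Wed: in 8:08 AM→8:06 AM, out 8:00 PM→8:00 PM; 11 h 54 min
Thu: in 7:32 AM→7:30 AM, out 2:20 PM→2:18 PM; 6 h 48 min − 15 min = 6 h 33 min
Total credited: 32 h 21 min.

32.35 hours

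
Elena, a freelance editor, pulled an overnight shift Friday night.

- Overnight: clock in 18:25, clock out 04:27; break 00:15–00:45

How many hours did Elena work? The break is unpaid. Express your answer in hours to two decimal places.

9.53 hours

Overnight: 18:25 → midnight = 5 h 35 min; midnight → 04:27 = 4 h 27 min; span 10 h 2 min; less 30 min break → 9 h 32 min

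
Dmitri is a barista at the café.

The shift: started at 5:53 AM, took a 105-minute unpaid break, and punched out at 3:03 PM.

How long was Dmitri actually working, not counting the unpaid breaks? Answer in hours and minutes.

7 h 25 min

The shift: 5:53 AM–3:03 PM = 9 h 10 min; less 105 min break → 7 h 25 min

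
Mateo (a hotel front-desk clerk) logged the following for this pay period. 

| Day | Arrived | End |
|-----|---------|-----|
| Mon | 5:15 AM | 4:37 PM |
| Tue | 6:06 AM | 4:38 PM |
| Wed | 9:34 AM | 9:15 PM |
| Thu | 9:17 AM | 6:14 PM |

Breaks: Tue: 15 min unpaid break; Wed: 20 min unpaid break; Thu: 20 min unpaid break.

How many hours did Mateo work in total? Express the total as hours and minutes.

41 h 37 min

Mon: 5:15 AM–4:37 PM = 11 h 22 min
Tue: 6:06 AM–4:38 PM = 10 h 32 min; less 15 min break → 10 h 17 min
Wed: 9:34 AM–9:15 PM = 11 h 41 min; less 20 min break → 11 h 21 min
Thu: 9:17 AM–6:14 PM = 8 h 57 min; less 20 min break → 8 h 37 min
Total: 11 h 22 min + 10 h 17 min + 11 h 21 min + 8 h 37 min = 41 h 37 min.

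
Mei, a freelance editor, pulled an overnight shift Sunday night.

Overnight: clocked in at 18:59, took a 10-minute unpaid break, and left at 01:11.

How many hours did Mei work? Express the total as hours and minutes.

Overnight: 18:59 → midnight = 5 h 1 min; midnight → 01:11 = 1 h 11 min; span 6 h 12 min; less 10 min break → 6 h 2 min

6 h 2 min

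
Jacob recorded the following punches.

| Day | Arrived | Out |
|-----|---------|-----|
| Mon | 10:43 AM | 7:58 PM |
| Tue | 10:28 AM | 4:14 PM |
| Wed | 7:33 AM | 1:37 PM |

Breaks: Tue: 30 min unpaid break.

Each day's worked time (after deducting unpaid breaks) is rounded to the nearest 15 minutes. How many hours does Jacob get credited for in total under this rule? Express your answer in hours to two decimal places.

20.50 hours

Mon: 10:43 AM–7:58 PM = 9 h 15 min → rounds to 9 h 15 min
Tue: 10:28 AM–4:14 PM = 5 h 46 min − 30 min = 5 h 16 min → rounds to 5 h 15 min
Wed: 7:33 AM–1:37 PM = 6 h 4 min → rounds to 6 h 0 min
Total credited: 20 h 30 min.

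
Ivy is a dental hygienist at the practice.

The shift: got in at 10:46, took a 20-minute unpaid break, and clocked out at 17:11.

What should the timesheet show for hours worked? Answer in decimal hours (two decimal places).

6.08 hours

The shift: 10:46–17:11 = 6 h 25 min; less 20 min break → 6 h 5 min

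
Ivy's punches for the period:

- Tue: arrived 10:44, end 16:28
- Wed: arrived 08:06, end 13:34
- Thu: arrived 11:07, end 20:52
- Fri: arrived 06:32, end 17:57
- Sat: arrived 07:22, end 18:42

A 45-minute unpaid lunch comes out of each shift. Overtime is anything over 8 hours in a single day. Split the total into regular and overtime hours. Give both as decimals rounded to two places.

Tue: 10:44–16:28 = 5 h 44 min; less 45 min break → 4 h 59 min
Wed: 08:06–13:34 = 5 h 28 min; less 45 min break → 4 h 43 min
Thu: 11:07–20:52 = 9 h 45 min; less 45 min break → 9 h 0 min
Fri: 06:32–17:57 = 11 h 25 min; less 45 min break → 10 h 40 min
Sat: 07:22–18:42 = 11 h 20 min; less 45 min break → 10 h 35 min
Tue reg 4 h 59 min / OT 0 h 0 min; Wed reg 4 h 43 min / OT 0 h 0 min; Thu reg 8 h 0 min / OT 1 h 0 min; Fri reg 8 h 0 min / OT 2 h 40 min; Sat reg 8 h 0 min / OT 2 h 35 min.
Totals: regular 33 h 42 min, overtime 6 h 15 min.

Regular 33.70 hours, overtime 6.25 hours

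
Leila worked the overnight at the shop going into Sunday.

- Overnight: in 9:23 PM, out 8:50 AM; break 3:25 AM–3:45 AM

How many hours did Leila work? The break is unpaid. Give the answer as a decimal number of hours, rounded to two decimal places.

Overnight: 9:23 PM → midnight = 2 h 37 min; midnight → 8:50 AM = 8 h 50 min; span 11 h 27 min; less 20 min break → 11 h 7 min

11.12 hours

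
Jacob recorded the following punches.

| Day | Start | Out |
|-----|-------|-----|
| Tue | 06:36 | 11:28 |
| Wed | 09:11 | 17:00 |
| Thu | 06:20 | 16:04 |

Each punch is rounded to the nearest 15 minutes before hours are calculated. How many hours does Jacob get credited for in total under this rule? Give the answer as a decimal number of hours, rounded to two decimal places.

Tue: in 06:36→06:30, out 11:28→11:30; 5 h 0 min
Wed: in 09:11→09:15, out 17:00→17:00; 7 h 45 min
Thu: in 06:20→06:15, out 16:04→16:00; 9 h 45 min
Total credited: 22 h 30 min.

22.50 hours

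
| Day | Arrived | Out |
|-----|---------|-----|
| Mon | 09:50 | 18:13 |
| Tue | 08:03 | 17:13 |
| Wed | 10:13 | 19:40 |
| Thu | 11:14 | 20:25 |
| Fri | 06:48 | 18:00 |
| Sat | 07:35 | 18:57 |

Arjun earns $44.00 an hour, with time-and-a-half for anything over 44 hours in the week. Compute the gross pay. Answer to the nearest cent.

$2909.50

Mon: 09:50–18:13 = 8 h 23 min
Tue: 08:03–17:13 = 9 h 10 min
Wed: 10:13–19:40 = 9 h 27 min
Thu: 11:14–20:25 = 9 h 11 min
Fri: 06:48–18:00 = 11 h 12 min
Sat: 07:35–18:57 = 11 h 22 min
Total worked: 58 h 45 min = 3525 min.
Regular 44 h 0 min = 2640 min at $44.00/h; overtime 14 h 45 min = 885 min at $66.00/h.
Pay = (2640 × $44.00 + 885 × $66.00) ÷ 60 = $2909.50.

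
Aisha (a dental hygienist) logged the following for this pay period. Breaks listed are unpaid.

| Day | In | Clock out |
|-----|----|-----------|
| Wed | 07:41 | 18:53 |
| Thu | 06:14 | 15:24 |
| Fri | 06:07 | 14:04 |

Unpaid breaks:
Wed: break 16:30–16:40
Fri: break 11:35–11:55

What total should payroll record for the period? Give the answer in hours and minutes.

Wed: 07:41–18:53 = 11 h 12 min; less 10 min break → 11 h 2 min
Thu: 06:14–15:24 = 9 h 10 min
Fri: 06:07–14:04 = 7 h 57 min; less 20 min break → 7 h 37 min
Total: 11 h 2 min + 9 h 10 min + 7 h 37 min = 27 h 49 min.

27 h 49 min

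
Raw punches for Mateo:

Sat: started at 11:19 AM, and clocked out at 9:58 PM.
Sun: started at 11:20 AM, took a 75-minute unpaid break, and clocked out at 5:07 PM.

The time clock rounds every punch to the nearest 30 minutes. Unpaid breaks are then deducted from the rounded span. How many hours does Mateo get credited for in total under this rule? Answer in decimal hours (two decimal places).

14.75 hours

Sat: in 11:19 AM→11:30 AM, out 9:58 PM→10:00 PM; 10 h 30 min
Sun: in 11:20 AM→11:30 AM, out 5:07 PM→5:00 PM; 5 h 30 min − 75 min = 4 h 15 min
Total credited: 14 h 45 min.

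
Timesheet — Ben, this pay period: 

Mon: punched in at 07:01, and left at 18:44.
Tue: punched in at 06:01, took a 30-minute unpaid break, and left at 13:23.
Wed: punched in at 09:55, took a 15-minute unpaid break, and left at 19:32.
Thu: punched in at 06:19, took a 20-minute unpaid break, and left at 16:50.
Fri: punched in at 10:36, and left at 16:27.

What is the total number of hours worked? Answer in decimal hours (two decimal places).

Mon: 07:01–18:44 = 11 h 43 min
Tue: 06:01–13:23 = 7 h 22 min; less 30 min break → 6 h 52 min
Wed: 09:55–19:32 = 9 h 37 min; less 15 min break → 9 h 22 min
Thu: 06:19–16:50 = 10 h 31 min; less 20 min break → 10 h 11 min
Fri: 10:36–16:27 = 5 h 51 min
Total: 11 h 43 min + 6 h 52 min + 9 h 22 min + 10 h 11 min + 5 h 51 min = 43 h 59 min.

43.98 hours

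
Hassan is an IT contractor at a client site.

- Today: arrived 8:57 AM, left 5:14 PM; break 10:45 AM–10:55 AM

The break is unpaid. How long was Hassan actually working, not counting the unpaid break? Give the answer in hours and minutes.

8 h 7 min

Today: 8:57 AM–5:14 PM = 8 h 17 min; less 10 min break → 8 h 7 min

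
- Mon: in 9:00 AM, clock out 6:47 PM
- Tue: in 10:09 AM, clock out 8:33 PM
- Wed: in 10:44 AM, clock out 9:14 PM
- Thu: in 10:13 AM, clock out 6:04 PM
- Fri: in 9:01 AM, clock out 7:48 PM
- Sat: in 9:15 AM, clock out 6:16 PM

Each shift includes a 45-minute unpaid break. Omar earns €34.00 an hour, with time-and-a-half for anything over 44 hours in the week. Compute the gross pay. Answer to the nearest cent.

Mon: 9:00 AM–6:47 PM = 9 h 47 min; less 45 min break → 9 h 2 min
Tue: 10:09 AM–8:33 PM = 10 h 24 min; less 45 min break → 9 h 39 min
Wed: 10:44 AM–9:14 PM = 10 h 30 min; less 45 min break → 9 h 45 min
Thu: 10:13 AM–6:04 PM = 7 h 51 min; less 45 min break → 7 h 6 min
Fri: 9:01 AM–7:48 PM = 10 h 47 min; less 45 min break → 10 h 2 min
Sat: 9:15 AM–6:16 PM = 9 h 1 min; less 45 min break → 8 h 16 min
Total worked: 53 h 50 min = 3230 min.
Regular 44 h 0 min = 2640 min at €34.00/h; overtime 9 h 50 min = 590 min at €51.00/h.
Pay = (2640 × €34.00 + 590 × €51.00) ÷ 60 = €1997.50.

€1997.50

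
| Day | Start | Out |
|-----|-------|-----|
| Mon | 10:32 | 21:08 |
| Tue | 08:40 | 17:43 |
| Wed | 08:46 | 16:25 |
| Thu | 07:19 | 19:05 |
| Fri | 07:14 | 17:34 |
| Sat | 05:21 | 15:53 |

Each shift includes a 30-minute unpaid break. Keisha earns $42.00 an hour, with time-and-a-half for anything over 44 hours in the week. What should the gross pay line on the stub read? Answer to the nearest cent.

$2662.80

Mon: 10:32–21:08 = 10 h 36 min; less 30 min break → 10 h 6 min
Tue: 08:40–17:43 = 9 h 3 min; less 30 min break → 8 h 33 min
Wed: 08:46–16:25 = 7 h 39 min; less 30 min break → 7 h 9 min
Thu: 07:19–19:05 = 11 h 46 min; less 30 min break → 11 h 16 min
Fri: 07:14–17:34 = 10 h 20 min; less 30 min break → 9 h 50 min
Sat: 05:21–15:53 = 10 h 32 min; less 30 min break → 10 h 2 min
Total worked: 56 h 56 min = 3416 min.
Regular 44 h 0 min = 2640 min at $42.00/h; overtime 12 h 56 min = 776 min at $63.00/h.
Pay = (2640 × $42.00 + 776 × $63.00) ÷ 60 = $2662.80.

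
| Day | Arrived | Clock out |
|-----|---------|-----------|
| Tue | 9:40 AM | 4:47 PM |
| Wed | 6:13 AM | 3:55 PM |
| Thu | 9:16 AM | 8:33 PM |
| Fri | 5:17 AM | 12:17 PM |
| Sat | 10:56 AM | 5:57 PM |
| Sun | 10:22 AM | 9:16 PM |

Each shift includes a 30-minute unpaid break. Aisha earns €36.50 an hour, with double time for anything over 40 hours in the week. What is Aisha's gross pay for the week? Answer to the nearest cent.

Tue: 9:40 AM–4:47 PM = 7 h 7 min; less 30 min break → 6 h 37 min
Wed: 6:13 AM–3:55 PM = 9 h 42 min; less 30 min break → 9 h 12 min
Thu: 9:16 AM–8:33 PM = 11 h 17 min; less 30 min break → 10 h 47 min
Fri: 5:17 AM–12:17 PM = 7 h 0 min; less 30 min break → 6 h 30 min
Sat: 10:56 AM–5:57 PM = 7 h 1 min; less 30 min break → 6 h 31 min
Sun: 10:22 AM–9:16 PM = 10 h 54 min; less 30 min break → 10 h 24 min
Total worked: 50 h 1 min = 3001 min.
Regular 40 h 0 min = 2400 min at €36.50/h; overtime 10 h 1 min = 601 min at €73.00/h.
Pay = (2400 × €36.50 + 601 × €73.00) ÷ 60 = €2191.22.

€2191.22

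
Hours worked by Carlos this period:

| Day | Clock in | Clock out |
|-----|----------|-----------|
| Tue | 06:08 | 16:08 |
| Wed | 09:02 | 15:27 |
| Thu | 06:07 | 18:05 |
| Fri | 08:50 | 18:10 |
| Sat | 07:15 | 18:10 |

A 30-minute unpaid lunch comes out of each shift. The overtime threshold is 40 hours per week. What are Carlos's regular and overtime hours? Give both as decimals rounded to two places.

Regular 40.00 hours, overtime 6.13 hours

Tue: 06:08–16:08 = 10 h 0 min; less 30 min break → 9 h 30 min
Wed: 09:02–15:27 = 6 h 25 min; less 30 min break → 5 h 55 min
Thu: 06:07–18:05 = 11 h 58 min; less 30 min break → 11 h 28 min
Fri: 08:50–18:10 = 9 h 20 min; less 30 min break → 8 h 50 min
Sat: 07:15–18:10 = 10 h 55 min; less 30 min break → 10 h 25 min
Total worked: 46 h 8 min = 46.13 h.
Threshold 40 h → overtime 6 h 8 min, regular 40 h 0 min.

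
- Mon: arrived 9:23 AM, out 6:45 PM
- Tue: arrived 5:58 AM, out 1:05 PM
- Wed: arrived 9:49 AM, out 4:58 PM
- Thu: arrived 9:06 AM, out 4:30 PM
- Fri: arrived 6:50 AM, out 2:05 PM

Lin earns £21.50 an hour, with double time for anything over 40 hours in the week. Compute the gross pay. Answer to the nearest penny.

Mon: 9:23 AM–6:45 PM = 9 h 22 min
Tue: 5:58 AM–1:05 PM = 7 h 7 min
Wed: 9:49 AM–4:58 PM = 7 h 9 min
Thu: 9:06 AM–4:30 PM = 7 h 24 min
Fri: 6:50 AM–2:05 PM = 7 h 15 min
Total worked: 38 h 17 min = 2297 min.
Regular 38 h 17 min = 2297 min at £21.50/h; overtime 0 h 0 min = 0 min at £43.00/h.
Pay = (2297 × £21.50 + 0 × £43.00) ÷ 60 = £823.09.

£823.09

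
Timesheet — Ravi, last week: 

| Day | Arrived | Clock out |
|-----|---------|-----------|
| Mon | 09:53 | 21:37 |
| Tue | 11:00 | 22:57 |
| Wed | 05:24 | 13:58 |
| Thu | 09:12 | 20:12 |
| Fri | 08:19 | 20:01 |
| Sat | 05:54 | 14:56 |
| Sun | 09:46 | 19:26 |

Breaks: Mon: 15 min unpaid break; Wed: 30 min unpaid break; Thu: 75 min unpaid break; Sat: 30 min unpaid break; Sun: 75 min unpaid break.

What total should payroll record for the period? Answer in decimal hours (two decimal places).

69.90 hours

Mon: 09:53–21:37 = 11 h 44 min; less 15 min break → 11 h 29 min
Tue: 11:00–22:57 = 11 h 57 min
Wed: 05:24–13:58 = 8 h 34 min; less 30 min break → 8 h 4 min
Thu: 09:12–20:12 = 11 h 0 min; less 75 min break → 9 h 45 min
Fri: 08:19–20:01 = 11 h 42 min
Sat: 05:54–14:56 = 9 h 2 min; less 30 min break → 8 h 32 min
Sun: 09:46–19:26 = 9 h 40 min; less 75 min break → 8 h 25 min
Total: 11 h 29 min + 11 h 57 min + 8 h 4 min + 9 h 45 min + 11 h 42 min + 8 h 32 min + 8 h 25 min = 69 h 54 min.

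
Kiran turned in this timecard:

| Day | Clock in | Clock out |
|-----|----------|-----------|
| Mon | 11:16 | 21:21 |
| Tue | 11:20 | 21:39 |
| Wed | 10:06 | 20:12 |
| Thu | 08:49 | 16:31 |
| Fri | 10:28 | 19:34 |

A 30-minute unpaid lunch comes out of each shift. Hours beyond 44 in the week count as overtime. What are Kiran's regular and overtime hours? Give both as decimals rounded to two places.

Regular 44.00 hours, overtime 0.80 hours

Mon: 11:16–21:21 = 10 h 5 min; less 30 min break → 9 h 35 min
Tue: 11:20–21:39 = 10 h 19 min; less 30 min break → 9 h 49 min
Wed: 10:06–20:12 = 10 h 6 min; less 30 min break → 9 h 36 min
Thu: 08:49–16:31 = 7 h 42 min; less 30 min break → 7 h 12 min
Fri: 10:28–19:34 = 9 h 6 min; less 30 min break → 8 h 36 min
Total worked: 44 h 48 min = 44.80 h.
Threshold 44 h → overtime 0 h 48 min, regular 44 h 0 min.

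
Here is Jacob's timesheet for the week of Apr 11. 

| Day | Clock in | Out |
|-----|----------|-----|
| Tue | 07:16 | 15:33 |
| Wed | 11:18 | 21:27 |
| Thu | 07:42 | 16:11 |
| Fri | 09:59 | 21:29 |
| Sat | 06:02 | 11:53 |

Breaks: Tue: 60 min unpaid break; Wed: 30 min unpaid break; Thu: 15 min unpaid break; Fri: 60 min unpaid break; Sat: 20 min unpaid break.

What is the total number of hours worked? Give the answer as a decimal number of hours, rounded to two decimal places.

41.18 hours

Tue: 07:16–15:33 = 8 h 17 min; less 60 min break → 7 h 17 min
Wed: 11:18–21:27 = 10 h 9 min; less 30 min break → 9 h 39 min
Thu: 07:42–16:11 = 8 h 29 min; less 15 min break → 8 h 14 min
Fri: 09:59–21:29 = 11 h 30 min; less 60 min break → 10 h 30 min
Sat: 06:02–11:53 = 5 h 51 min; less 20 min break → 5 h 31 min
Total: 7 h 17 min + 9 h 39 min + 8 h 14 min + 10 h 30 min + 5 h 31 min = 41 h 11 min.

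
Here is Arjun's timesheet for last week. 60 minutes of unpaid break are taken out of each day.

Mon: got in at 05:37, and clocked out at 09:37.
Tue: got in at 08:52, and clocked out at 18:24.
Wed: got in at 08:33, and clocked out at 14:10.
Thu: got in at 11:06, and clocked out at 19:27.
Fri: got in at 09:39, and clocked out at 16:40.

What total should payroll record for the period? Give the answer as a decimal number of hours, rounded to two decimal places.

29.52 hours

Mon: 05:37–09:37 = 4 h 0 min; less 60 min break → 3 h 0 min
Tue: 08:52–18:24 = 9 h 32 min; less 60 min break → 8 h 32 min
Wed: 08:33–14:10 = 5 h 37 min; less 60 min break → 4 h 37 min
Thu: 11:06–19:27 = 8 h 21 min; less 60 min break → 7 h 21 min
Fri: 09:39–16:40 = 7 h 1 min; less 60 min break → 6 h 1 min
Total: 3 h 0 min + 8 h 32 min + 4 h 37 min + 7 h 21 min + 6 h 1 min = 29 h 31 min.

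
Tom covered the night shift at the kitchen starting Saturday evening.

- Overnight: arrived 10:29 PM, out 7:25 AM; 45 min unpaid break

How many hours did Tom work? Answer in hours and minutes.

8 h 11 min

Overnight: 10:29 PM → midnight = 1 h 31 min; midnight → 7:25 AM = 7 h 25 min; span 8 h 56 min; less 45 min break → 8 h 11 min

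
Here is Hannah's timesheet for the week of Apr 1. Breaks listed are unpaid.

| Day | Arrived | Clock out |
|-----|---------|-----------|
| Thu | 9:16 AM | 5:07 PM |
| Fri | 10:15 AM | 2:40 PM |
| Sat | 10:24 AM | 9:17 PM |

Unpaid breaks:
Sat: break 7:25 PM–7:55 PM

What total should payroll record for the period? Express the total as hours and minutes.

Thu: 9:16 AM–5:07 PM = 7 h 51 min
Fri: 10:15 AM–2:40 PM = 4 h 25 min
Sat: 10:24 AM–9:17 PM = 10 h 53 min; less 30 min break → 10 h 23 min
Total: 7 h 51 min + 4 h 25 min + 10 h 23 min = 22 h 39 min.

22 h 39 min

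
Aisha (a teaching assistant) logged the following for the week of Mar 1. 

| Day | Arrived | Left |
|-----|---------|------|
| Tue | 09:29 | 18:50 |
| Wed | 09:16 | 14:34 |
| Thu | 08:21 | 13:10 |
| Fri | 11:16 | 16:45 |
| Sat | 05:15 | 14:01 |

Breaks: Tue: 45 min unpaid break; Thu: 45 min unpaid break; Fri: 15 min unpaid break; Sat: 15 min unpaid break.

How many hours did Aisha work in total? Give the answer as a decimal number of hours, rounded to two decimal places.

Tue: 09:29–18:50 = 9 h 21 min; less 45 min break → 8 h 36 min
Wed: 09:16–14:34 = 5 h 18 min
Thu: 08:21–13:10 = 4 h 49 min; less 45 min break → 4 h 4 min
Fri: 11:16–16:45 = 5 h 29 min; less 15 min break → 5 h 14 min
Sat: 05:15–14:01 = 8 h 46 min; less 15 min break → 8 h 31 min
Total: 8 h 36 min + 5 h 18 min + 4 h 4 min + 5 h 14 min + 8 h 31 min = 31 h 43 min.

31.72 hours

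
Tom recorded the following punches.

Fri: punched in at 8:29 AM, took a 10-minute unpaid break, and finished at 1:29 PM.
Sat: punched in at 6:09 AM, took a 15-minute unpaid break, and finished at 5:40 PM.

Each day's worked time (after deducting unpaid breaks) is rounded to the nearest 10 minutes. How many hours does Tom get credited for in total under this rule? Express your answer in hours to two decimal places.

16.17 hours

Fri: 8:29 AM–1:29 PM = 5 h 0 min − 10 min = 4 h 50 min → rounds to 4 h 50 min
Sat: 6:09 AM–5:40 PM = 11 h 31 min − 15 min = 11 h 16 min → rounds to 11 h 20 min
Total credited: 16 h 10 min.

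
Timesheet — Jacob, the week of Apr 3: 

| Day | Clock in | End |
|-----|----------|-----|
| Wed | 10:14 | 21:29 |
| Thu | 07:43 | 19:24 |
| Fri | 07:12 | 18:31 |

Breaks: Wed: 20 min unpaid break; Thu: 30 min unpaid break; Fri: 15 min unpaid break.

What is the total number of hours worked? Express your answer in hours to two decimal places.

Wed: 10:14–21:29 = 11 h 15 min; less 20 min break → 10 h 55 min
Thu: 07:43–19:24 = 11 h 41 min; less 30 min break → 11 h 11 min
Fri: 07:12–18:31 = 11 h 19 min; less 15 min break → 11 h 4 min
Total: 10 h 55 min + 11 h 11 min + 11 h 4 min = 33 h 10 min.

33.17 hours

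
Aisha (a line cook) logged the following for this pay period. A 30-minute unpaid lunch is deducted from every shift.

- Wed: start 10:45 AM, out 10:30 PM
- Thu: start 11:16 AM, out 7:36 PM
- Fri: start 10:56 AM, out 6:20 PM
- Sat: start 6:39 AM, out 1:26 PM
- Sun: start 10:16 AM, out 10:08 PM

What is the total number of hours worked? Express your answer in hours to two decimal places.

Wed: 10:45 AM–10:30 PM = 11 h 45 min; less 30 min break → 11 h 15 min
Thu: 11:16 AM–7:36 PM = 8 h 20 min; less 30 min break → 7 h 50 min
Fri: 10:56 AM–6:20 PM = 7 h 24 min; less 30 min break → 6 h 54 min
Sat: 6:39 AM–1:26 PM = 6 h 47 min; less 30 min break → 6 h 17 min
Sun: 10:16 AM–10:08 PM = 11 h 52 min; less 30 min break → 11 h 22 min
Total: 11 h 15 min + 7 h 50 min + 6 h 54 min + 6 h 17 min + 11 h 22 min = 43 h 38 min.

43.63 hours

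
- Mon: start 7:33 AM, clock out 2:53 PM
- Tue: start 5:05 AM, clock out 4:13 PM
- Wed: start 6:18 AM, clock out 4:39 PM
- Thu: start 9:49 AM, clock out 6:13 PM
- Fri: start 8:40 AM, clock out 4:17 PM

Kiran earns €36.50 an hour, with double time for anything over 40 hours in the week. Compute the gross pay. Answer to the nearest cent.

Mon: 7:33 AM–2:53 PM = 7 h 20 min
Tue: 5:05 AM–4:13 PM = 11 h 8 min
Wed: 6:18 AM–4:39 PM = 10 h 21 min
Thu: 9:49 AM–6:13 PM = 8 h 24 min
Fri: 8:40 AM–4:17 PM = 7 h 37 min
Total worked: 44 h 50 min = 2690 min.
Regular 40 h 0 min = 2400 min at €36.50/h; overtime 4 h 50 min = 290 min at €73.00/h.
Pay = (2400 × €36.50 + 290 × €73.00) ÷ 60 = €1812.83.

€1812.83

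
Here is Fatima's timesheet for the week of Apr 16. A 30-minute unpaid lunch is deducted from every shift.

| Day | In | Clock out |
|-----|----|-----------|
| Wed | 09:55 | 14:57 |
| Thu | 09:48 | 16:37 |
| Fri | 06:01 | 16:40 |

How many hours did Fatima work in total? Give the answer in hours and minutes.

21 h 0 min

Wed: 09:55–14:57 = 5 h 2 min; less 30 min break → 4 h 32 min
Thu: 09:48–16:37 = 6 h 49 min; less 30 min break → 6 h 19 min
Fri: 06:01–16:40 = 10 h 39 min; less 30 min break → 10 h 9 min
Total: 4 h 32 min + 6 h 19 min + 10 h 9 min = 21 h 0 min.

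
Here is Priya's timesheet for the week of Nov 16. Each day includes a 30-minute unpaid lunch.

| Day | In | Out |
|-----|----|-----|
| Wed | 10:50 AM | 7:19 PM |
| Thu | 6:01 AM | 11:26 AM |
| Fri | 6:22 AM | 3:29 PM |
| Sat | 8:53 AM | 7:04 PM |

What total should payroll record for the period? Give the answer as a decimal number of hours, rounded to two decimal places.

Wed: 10:50 AM–7:19 PM = 8 h 29 min; less 30 min break → 7 h 59 min
Thu: 6:01 AM–11:26 AM = 5 h 25 min; less 30 min break → 4 h 55 min
Fri: 6:22 AM–3:29 PM = 9 h 7 min; less 30 min break → 8 h 37 min
Sat: 8:53 AM–7:04 PM = 10 h 11 min; less 30 min break → 9 h 41 min
Total: 7 h 59 min + 4 h 55 min + 8 h 37 min + 9 h 41 min = 31 h 12 min.

31.20 hours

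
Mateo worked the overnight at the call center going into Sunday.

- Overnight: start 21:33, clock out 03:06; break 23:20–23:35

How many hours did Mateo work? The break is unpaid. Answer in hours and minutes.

5 h 18 min

Overnight: 21:33 → midnight = 2 h 27 min; midnight → 03:06 = 3 h 6 min; span 5 h 33 min; less 15 min break → 5 h 18 min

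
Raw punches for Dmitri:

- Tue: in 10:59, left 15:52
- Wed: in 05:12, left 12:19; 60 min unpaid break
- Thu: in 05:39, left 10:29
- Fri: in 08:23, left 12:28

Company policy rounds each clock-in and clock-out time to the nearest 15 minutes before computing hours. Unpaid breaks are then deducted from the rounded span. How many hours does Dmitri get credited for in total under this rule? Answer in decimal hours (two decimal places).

19.50 hours

Tue: in 10:59→11:00, out 15:52→15:45; 4 h 45 min
Wed: in 05:12→05:15, out 12:19→12:15; 7 h 0 min − 60 min = 6 h 0 min
Thu: in 05:39→05:45, out 10:29→10:30; 4 h 45 min
Fri: in 08:23→08:30, out 12:28→12:30; 4 h 0 min
Total credited: 19 h 30 min.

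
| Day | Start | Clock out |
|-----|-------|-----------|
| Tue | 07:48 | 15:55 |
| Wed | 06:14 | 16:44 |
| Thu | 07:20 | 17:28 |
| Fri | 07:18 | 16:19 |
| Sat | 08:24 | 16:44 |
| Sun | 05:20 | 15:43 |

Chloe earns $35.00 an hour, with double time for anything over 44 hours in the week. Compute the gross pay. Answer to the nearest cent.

$2413.83

Tue: 07:48–15:55 = 8 h 7 min
Wed: 06:14–16:44 = 10 h 30 min
Thu: 07:20–17:28 = 10 h 8 min
Fri: 07:18–16:19 = 9 h 1 min
Sat: 08:24–16:44 = 8 h 20 min
Sun: 05:20–15:43 = 10 h 23 min
Total worked: 56 h 29 min = 3389 min.
Regular 44 h 0 min = 2640 min at $35.00/h; overtime 12 h 29 min = 749 min at $70.00/h.
Pay = (2640 × $35.00 + 749 × $70.00) ÷ 60 = $2413.83.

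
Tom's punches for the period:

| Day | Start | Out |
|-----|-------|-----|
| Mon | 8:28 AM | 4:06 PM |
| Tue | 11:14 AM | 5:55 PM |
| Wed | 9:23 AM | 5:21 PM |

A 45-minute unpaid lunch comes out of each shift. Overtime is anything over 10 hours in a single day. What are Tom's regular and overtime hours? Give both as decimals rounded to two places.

Regular 20.03 hours, overtime 0.00 hours

Mon: 8:28 AM–4:06 PM = 7 h 38 min; less 45 min break → 6 h 53 min
Tue: 11:14 AM–5:55 PM = 6 h 41 min; less 45 min break → 5 h 56 min
Wed: 9:23 AM–5:21 PM = 7 h 58 min; less 45 min break → 7 h 13 min
Mon reg 6 h 53 min / OT 0 h 0 min; Tue reg 5 h 56 min / OT 0 h 0 min; Wed reg 7 h 13 min / OT 0 h 0 min.
Totals: regular 20 h 2 min, overtime 0 h 0 min.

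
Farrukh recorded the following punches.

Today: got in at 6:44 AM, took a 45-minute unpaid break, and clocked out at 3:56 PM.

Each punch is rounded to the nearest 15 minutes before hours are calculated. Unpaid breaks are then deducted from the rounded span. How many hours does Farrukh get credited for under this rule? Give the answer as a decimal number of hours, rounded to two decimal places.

Today: in 6:44 AM→6:45 AM, out 3:56 PM→4:00 PM; 9 h 15 min − 45 min = 8 h 30 min

8.50 hours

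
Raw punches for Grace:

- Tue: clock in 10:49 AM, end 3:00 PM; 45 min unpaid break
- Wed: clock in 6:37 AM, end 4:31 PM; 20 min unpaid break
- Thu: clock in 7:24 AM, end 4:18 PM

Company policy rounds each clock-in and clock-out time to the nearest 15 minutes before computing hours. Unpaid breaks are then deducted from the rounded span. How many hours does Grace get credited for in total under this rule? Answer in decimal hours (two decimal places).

21.92 hours

Tue: in 10:49 AM→10:45 AM, out 3:00 PM→3:00 PM; 4 h 15 min − 45 min = 3 h 30 min
Wed: in 6:37 AM→6:30 AM, out 4:31 PM→4:30 PM; 10 h 0 min − 20 min = 9 h 40 min
Thu: in 7:24 AM→7:30 AM, out 4:18 PM→4:15 PM; 8 h 45 min
Total credited: 21 h 55 min.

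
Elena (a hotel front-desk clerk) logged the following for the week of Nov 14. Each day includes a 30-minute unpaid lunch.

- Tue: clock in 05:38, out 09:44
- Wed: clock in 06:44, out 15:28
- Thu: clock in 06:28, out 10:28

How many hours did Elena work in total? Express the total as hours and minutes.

15 h 20 min

Tue: 05:38–09:44 = 4 h 6 min; less 30 min break → 3 h 36 min
Wed: 06:44–15:28 = 8 h 44 min; less 30 min break → 8 h 14 min
Thu: 06:28–10:28 = 4 h 0 min; less 30 min break → 3 h 30 min
Total: 3 h 36 min + 8 h 14 min + 3 h 30 min = 15 h 20 min.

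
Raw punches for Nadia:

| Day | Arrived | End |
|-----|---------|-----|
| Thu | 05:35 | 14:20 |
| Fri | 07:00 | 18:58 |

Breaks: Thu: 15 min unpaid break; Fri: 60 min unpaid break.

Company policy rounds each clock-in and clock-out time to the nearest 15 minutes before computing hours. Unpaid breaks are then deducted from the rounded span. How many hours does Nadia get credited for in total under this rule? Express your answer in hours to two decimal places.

19.50 hours

Thu: in 05:35→05:30, out 14:20→14:15; 8 h 45 min − 15 min = 8 h 30 min
Fri: in 07:00→07:00, out 18:58→19:00; 12 h 0 min − 60 min = 11 h 0 min
Total credited: 19 h 30 min.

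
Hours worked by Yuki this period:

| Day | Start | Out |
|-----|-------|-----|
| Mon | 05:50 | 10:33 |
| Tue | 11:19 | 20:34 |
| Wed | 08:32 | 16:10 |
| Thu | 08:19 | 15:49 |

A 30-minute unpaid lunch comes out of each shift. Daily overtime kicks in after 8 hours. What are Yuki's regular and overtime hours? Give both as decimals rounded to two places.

Regular 26.35 hours, overtime 0.75 hours

Mon: 05:50–10:33 = 4 h 43 min; less 30 min break → 4 h 13 min
Tue: 11:19–20:34 = 9 h 15 min; less 30 min break → 8 h 45 min
Wed: 08:32–16:10 = 7 h 38 min; less 30 min break → 7 h 8 min
Thu: 08:19–15:49 = 7 h 30 min; less 30 min break → 7 h 0 min
Mon reg 4 h 13 min / OT 0 h 0 min; Tue reg 8 h 0 min / OT 0 h 45 min; Wed reg 7 h 8 min / OT 0 h 0 min; Thu reg 7 h 0 min / OT 0 h 0 min.
Totals: regular 26 h 21 min, overtime 0 h 45 min.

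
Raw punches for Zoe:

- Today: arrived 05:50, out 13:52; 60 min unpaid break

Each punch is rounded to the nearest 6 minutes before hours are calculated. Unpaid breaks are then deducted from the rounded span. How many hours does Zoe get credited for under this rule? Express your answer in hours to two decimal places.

7.10 hours

Today: in 05:50→05:48, out 13:52→13:54; 8 h 6 min − 60 min = 7 h 6 min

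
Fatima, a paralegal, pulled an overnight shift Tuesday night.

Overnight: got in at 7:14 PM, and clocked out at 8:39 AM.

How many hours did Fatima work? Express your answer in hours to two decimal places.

Overnight: 7:14 PM → midnight = 4 h 46 min; midnight → 8:39 AM = 8 h 39 min; span 13 h 25 min

13.42 hours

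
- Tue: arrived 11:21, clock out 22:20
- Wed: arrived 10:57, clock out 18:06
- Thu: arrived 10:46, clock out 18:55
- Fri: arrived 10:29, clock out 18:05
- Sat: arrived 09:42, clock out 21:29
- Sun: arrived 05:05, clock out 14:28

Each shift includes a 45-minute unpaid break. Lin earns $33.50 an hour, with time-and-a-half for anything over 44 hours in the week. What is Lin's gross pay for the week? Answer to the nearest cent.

$1803.14

Tue: 11:21–22:20 = 10 h 59 min; less 45 min break → 10 h 14 min
Wed: 10:57–18:06 = 7 h 9 min; less 45 min break → 6 h 24 min
Thu: 10:46–18:55 = 8 h 9 min; less 45 min break → 7 h 24 min
Fri: 10:29–18:05 = 7 h 36 min; less 45 min break → 6 h 51 min
Sat: 09:42–21:29 = 11 h 47 min; less 45 min break → 11 h 2 min
Sun: 05:05–14:28 = 9 h 23 min; less 45 min break → 8 h 38 min
Total worked: 50 h 33 min = 3033 min.
Regular 44 h 0 min = 2640 min at $33.50/h; overtime 6 h 33 min = 393 min at $50.25/h.
Pay = (2640 × $33.50 + 393 × $50.25) ÷ 60 = $1803.14.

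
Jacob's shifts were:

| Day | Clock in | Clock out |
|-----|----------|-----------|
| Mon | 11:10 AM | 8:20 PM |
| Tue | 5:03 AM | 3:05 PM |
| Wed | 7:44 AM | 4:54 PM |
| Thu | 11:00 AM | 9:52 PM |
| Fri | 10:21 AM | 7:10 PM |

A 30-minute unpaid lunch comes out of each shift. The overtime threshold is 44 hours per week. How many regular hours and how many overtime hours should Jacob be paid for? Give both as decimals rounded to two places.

Regular 44.00 hours, overtime 1.55 hours

Mon: 11:10 AM–8:20 PM = 9 h 10 min; less 30 min break → 8 h 40 min
Tue: 5:03 AM–3:05 PM = 10 h 2 min; less 30 min break → 9 h 32 min
Wed: 7:44 AM–4:54 PM = 9 h 10 min; less 30 min break → 8 h 40 min
Thu: 11:00 AM–9:52 PM = 10 h 52 min; less 30 min break → 10 h 22 min
Fri: 10:21 AM–7:10 PM = 8 h 49 min; less 30 min break → 8 h 19 min
Total worked: 45 h 33 min = 45.55 h.
Threshold 44 h → overtime 1 h 33 min, regular 44 h 0 min.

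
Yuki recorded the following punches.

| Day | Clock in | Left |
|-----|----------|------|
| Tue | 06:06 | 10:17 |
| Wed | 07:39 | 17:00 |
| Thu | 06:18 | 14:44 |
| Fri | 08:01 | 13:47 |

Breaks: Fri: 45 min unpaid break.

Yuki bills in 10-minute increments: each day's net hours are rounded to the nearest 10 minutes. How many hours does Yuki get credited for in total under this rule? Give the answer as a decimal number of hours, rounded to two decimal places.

27.00 hours

Tue: 06:06–10:17 = 4 h 11 min → rounds to 4 h 10 min
Wed: 07:39–17:00 = 9 h 21 min → rounds to 9 h 20 min
Thu: 06:18–14:44 = 8 h 26 min → rounds to 8 h 30 min
Fri: 08:01–13:47 = 5 h 46 min − 45 min = 5 h 1 min → rounds to 5 h 0 min
Total credited: 27 h 0 min.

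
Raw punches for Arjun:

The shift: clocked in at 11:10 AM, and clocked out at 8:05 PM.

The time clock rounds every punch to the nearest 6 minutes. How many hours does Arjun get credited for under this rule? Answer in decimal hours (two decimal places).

8.90 hours

The shift: in 11:10 AM→11:12 AM, out 8:05 PM→8:06 PM; 8 h 54 min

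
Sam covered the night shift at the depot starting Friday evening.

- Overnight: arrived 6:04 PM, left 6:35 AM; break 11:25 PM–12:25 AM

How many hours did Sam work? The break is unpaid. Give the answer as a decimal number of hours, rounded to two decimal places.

11.52 hours

Overnight: 6:04 PM → midnight = 5 h 56 min; midnight → 6:35 AM = 6 h 35 min; span 12 h 31 min; less 60 min break → 11 h 31 min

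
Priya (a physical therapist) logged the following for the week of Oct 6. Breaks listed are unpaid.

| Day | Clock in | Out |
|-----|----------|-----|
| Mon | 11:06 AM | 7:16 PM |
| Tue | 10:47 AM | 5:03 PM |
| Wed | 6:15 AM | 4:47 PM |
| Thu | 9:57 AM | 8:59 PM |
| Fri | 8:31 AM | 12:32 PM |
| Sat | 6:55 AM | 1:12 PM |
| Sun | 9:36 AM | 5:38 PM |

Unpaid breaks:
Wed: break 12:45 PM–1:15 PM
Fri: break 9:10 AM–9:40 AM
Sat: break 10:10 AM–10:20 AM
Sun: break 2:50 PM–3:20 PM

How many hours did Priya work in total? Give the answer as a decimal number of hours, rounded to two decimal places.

Mon: 11:06 AM–7:16 PM = 8 h 10 min
Tue: 10:47 AM–5:03 PM = 6 h 16 min
Wed: 6:15 AM–4:47 PM = 10 h 32 min; less 30 min break → 10 h 2 min
Thu: 9:57 AM–8:59 PM = 11 h 2 min
Fri: 8:31 AM–12:32 PM = 4 h 1 min; less 30 min break → 3 h 31 min
Sat: 6:55 AM–1:12 PM = 6 h 17 min; less 10 min break → 6 h 7 min
Sun: 9:36 AM–5:38 PM = 8 h 2 min; less 30 min break → 7 h 32 min
Total: 8 h 10 min + 6 h 16 min + 10 h 2 min + 11 h 2 min + 3 h 31 min + 6 h 7 min + 7 h 32 min = 52 h 40 min.

52.67 hours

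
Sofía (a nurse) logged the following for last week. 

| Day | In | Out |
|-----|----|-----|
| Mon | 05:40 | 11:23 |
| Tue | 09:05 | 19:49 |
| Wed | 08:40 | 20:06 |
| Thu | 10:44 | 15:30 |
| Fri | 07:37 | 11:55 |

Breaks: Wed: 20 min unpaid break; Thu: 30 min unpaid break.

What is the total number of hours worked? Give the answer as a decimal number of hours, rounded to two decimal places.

36.12 hours

Mon: 05:40–11:23 = 5 h 43 min
Tue: 09:05–19:49 = 10 h 44 min
Wed: 08:40–20:06 = 11 h 26 min; less 20 min break → 11 h 6 min
Thu: 10:44–15:30 = 4 h 46 min; less 30 min break → 4 h 16 min
Fri: 07:37–11:55 = 4 h 18 min
Total: 5 h 43 min + 10 h 44 min + 11 h 6 min + 4 h 16 min + 4 h 18 min = 36 h 7 min.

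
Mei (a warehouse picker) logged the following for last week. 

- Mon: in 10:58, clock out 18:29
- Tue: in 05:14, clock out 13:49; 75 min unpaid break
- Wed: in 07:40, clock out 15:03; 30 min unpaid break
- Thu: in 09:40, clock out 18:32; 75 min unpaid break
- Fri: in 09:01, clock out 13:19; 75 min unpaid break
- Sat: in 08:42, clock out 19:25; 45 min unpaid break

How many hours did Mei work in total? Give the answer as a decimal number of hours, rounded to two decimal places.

Mon: 10:58–18:29 = 7 h 31 min
Tue: 05:14–13:49 = 8 h 35 min; less 75 min break → 7 h 20 min
Wed: 07:40–15:03 = 7 h 23 min; less 30 min break → 6 h 53 min
Thu: 09:40–18:32 = 8 h 52 min; less 75 min break → 7 h 37 min
Fri: 09:01–13:19 = 4 h 18 min; less 75 min break → 3 h 3 min
Sat: 08:42–19:25 = 10 h 43 min; less 45 min break → 9 h 58 min
Total: 7 h 31 min + 7 h 20 min + 6 h 53 min + 7 h 37 min + 3 h 3 min + 9 h 58 min = 42 h 22 min.

42.37 hours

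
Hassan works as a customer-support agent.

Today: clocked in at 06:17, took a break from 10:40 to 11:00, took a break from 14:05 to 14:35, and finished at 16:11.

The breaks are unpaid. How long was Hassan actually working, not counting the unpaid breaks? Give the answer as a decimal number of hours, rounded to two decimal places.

9.07 hours

Today: 06:17–16:11 = 9 h 54 min; less 50 min break → 9 h 4 min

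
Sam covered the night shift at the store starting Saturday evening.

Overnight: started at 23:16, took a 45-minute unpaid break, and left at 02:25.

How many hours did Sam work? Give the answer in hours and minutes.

2 h 24 min

Overnight: 23:16 → midnight = 0 h 44 min; midnight → 02:25 = 2 h 25 min; span 3 h 9 min; less 45 min break → 2 h 24 min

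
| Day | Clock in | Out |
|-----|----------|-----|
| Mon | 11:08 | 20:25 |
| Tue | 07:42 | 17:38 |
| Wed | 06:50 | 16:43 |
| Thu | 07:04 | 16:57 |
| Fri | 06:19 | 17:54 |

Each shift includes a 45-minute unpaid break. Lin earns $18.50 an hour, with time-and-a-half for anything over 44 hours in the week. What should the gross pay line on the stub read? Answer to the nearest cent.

Mon: 11:08–20:25 = 9 h 17 min; less 45 min break → 8 h 32 min
Tue: 07:42–17:38 = 9 h 56 min; less 45 min break → 9 h 11 min
Wed: 06:50–16:43 = 9 h 53 min; less 45 min break → 9 h 8 min
Thu: 07:04–16:57 = 9 h 53 min; less 45 min break → 9 h 8 min
Fri: 06:19–17:54 = 11 h 35 min; less 45 min break → 10 h 50 min
Total worked: 46 h 49 min = 2809 min.
Regular 44 h 0 min = 2640 min at $18.50/h; overtime 2 h 49 min = 169 min at $27.75/h.
Pay = (2640 × $18.50 + 169 × $27.75) ÷ 60 = $892.16.

$892.16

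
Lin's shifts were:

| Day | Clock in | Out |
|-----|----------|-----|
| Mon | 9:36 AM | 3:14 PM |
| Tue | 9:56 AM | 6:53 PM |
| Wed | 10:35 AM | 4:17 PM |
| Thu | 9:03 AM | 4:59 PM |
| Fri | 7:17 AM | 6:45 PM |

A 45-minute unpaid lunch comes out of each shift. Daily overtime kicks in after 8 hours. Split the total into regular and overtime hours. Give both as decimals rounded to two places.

Regular 33.02 hours, overtime 2.92 hours

Mon: 9:36 AM–3:14 PM = 5 h 38 min; less 45 min break → 4 h 53 min
Tue: 9:56 AM–6:53 PM = 8 h 57 min; less 45 min break → 8 h 12 min
Wed: 10:35 AM–4:17 PM = 5 h 42 min; less 45 min break → 4 h 57 min
Thu: 9:03 AM–4:59 PM = 7 h 56 min; less 45 min break → 7 h 11 min
Fri: 7:17 AM–6:45 PM = 11 h 28 min; less 45 min break → 10 h 43 min
Mon reg 4 h 53 min / OT 0 h 0 min; Tue reg 8 h 0 min / OT 0 h 12 min; Wed reg 4 h 57 min / OT 0 h 0 min; Thu reg 7 h 11 min / OT 0 h 0 min; Fri reg 8 h 0 min / OT 2 h 43 min.
Totals: regular 33 h 1 min, overtime 2 h 55 min.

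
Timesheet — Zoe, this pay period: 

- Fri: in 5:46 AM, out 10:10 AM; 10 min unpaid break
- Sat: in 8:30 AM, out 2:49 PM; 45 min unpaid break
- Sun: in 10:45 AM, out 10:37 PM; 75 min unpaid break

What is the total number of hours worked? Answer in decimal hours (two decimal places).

Fri: 5:46 AM–10:10 AM = 4 h 24 min; less 10 min break → 4 h 14 min
Sat: 8:30 AM–2:49 PM = 6 h 19 min; less 45 min break → 5 h 34 min
Sun: 10:45 AM–10:37 PM = 11 h 52 min; less 75 min break → 10 h 37 min
Total: 4 h 14 min + 5 h 34 min + 10 h 37 min = 20 h 25 min.

20.42 hours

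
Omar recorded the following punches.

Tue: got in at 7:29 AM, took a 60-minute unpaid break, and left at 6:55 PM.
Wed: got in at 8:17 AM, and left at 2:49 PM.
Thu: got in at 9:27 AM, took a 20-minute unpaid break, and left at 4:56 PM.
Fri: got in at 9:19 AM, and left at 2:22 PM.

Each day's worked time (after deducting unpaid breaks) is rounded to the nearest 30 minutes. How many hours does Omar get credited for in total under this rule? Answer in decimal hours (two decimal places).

Tue: 7:29 AM–6:55 PM = 11 h 26 min − 60 min = 10 h 26 min → rounds to 10 h 30 min
Wed: 8:17 AM–2:49 PM = 6 h 32 min → rounds to 6 h 30 min
Thu: 9:27 AM–4:56 PM = 7 h 29 min − 20 min = 7 h 9 min → rounds to 7 h 0 min
Fri: 9:19 AM–2:22 PM = 5 h 3 min → rounds to 5 h 0 min
Total credited: 29 h 0 min.

29.00 hours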